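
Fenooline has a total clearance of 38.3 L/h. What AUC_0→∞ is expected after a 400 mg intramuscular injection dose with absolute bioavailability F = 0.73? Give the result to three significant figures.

AUC_0→∞ = F × Dose / CL
        = 0.73 × 400 / 38.3 = 7.62402 mg/L·h

AUC = 7.62 mg/L·h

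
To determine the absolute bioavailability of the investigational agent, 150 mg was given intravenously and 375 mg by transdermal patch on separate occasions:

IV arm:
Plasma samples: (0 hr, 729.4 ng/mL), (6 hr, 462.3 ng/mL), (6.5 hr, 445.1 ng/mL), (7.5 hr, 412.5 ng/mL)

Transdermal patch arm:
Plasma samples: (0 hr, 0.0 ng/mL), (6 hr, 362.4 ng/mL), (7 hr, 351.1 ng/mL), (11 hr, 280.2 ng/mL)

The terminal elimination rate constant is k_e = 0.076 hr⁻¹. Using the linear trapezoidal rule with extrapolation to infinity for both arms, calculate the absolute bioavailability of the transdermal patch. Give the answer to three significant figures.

Trapezoidal AUC_0→7.5 (IV):
  [0→6]: (729.4+462.3)/2 × 6 = 3575.1
  [6→6.5]: (462.3+445.1)/2 × 0.5 = 226.85
  [6.5→7.5]: (445.1+412.5)/2 × 1 = 428.8
  Sum = 4230.75 ng/mL·hr
IV tail: 412.5/0.076 = 5427.632; AUC_iv,0→∞ = 4230.75 + 5427.632 = 9658.382 ng/mL·hr
Trapezoidal AUC_0→11 (transdermal patch):
  [0→6]: (0.0+362.4)/2 × 6 = 1087.2
  [6→7]: (362.4+351.1)/2 × 1 = 356.75
  [7→11]: (351.1+280.2)/2 × 4 = 1262.6
  Sum = 2706.55 ng/mL·hr
transdermal patch tail: 280.2/0.076 = 3686.842; AUC_ev,0→∞ = 2706.55 + 3686.842 = 6393.392 ng/mL·hr
F = (AUC_ev/D_ev)/(AUC_iv/D_iv) = (6393.392/375)/(9658.382/150) = 17.049/64.3892 = 0.2648

F = 0.265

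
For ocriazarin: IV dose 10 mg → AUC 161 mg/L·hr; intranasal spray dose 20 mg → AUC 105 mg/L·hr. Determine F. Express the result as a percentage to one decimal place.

F = 32.6%

F = (AUC_ev / D_ev) / (AUC_iv / D_iv)
  = (105/20) / (161/10)
  = 5.25 / 16.1 = 0.3261
  = 32.61%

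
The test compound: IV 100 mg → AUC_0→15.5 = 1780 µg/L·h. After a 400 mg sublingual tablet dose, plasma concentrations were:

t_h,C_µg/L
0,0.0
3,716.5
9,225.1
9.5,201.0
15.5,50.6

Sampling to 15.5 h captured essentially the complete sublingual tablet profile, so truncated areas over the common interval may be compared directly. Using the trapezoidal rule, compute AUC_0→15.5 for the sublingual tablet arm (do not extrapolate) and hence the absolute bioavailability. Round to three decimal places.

Trapezoidal AUC_0→15.5 (sublingual tablet):
  [0→3]: (0.0+716.5)/2 × 3 = 1074.75
  [3→9]: (716.5+225.1)/2 × 6 = 2824.8
  [9→9.5]: (225.1+201.0)/2 × 0.5 = 106.525
  [9.5→15.5]: (201.0+50.6)/2 × 6 = 754.8
  Sum = 4760.875 µg/L·h
F = (AUC_ev/D_ev)/(AUC_iv/D_iv) = (4760.875/400)/(1780/100) = 11.9022/17.8 = 0.6687

F = 0.669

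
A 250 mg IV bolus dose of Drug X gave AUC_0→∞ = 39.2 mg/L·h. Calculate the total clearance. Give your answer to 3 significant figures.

CL = Dose_iv / AUC_0→∞
   = 250 / 39.2 = 6.37755 L/h

CL = 6.38 L/h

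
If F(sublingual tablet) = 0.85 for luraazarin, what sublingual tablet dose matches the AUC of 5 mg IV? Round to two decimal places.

For equal systemic exposure: F × D_ev = D_iv
D_ev = D_iv / F = 5 / 0.85 = 5.88235 mg

D_sublingual = 5.88 mg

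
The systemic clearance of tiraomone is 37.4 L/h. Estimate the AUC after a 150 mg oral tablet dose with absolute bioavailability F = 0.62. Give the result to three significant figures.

AUC = 2.49 mg/L·h

AUC_0→∞ = F × Dose / CL
        = 0.62 × 150 / 37.4 = 2.48663 mg/L·h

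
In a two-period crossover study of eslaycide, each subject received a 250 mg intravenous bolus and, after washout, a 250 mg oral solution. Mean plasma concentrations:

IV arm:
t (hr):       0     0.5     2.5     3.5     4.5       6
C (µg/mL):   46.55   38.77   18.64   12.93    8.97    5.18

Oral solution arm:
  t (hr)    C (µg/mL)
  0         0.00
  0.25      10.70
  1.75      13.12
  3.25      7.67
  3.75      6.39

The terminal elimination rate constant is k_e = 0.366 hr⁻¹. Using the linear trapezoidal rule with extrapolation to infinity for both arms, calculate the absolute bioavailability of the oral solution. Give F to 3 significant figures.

Trapezoidal AUC_0→6 (IV):
  [0→0.5]: (46.55+38.77)/2 × 0.5 = 21.33
  [0.5→2.5]: (38.77+18.64)/2 × 2 = 57.41
  [2.5→3.5]: (18.64+12.93)/2 × 1 = 15.785
  [3.5→4.5]: (12.93+8.97)/2 × 1 = 10.95
  [4.5→6]: (8.97+5.18)/2 × 1.5 = 10.6125
  Sum = 116.0875 µg/mL·hr
IV tail: 5.18/0.366 = 14.153; AUC_iv,0→∞ = 116.0875 + 14.153 = 130.2405 µg/mL·hr
Trapezoidal AUC_0→3.75 (oral solution):
  [0→0.25]: (0.00+10.70)/2 × 0.25 = 1.3375
  [0.25→1.75]: (10.70+13.12)/2 × 1.5 = 17.865
  [1.75→3.25]: (13.12+7.67)/2 × 1.5 = 15.5925
  [3.25→3.75]: (7.67+6.39)/2 × 0.5 = 3.515
  Sum = 38.31 µg/mL·hr
oral solution tail: 6.39/0.366 = 17.459; AUC_ev,0→∞ = 38.31 + 17.459 = 55.769 µg/mL·hr
F = (AUC_ev/D_ev)/(AUC_iv/D_iv) = (55.769/250)/(130.2405/250) = 0.223076/0.520962 = 0.4282

F = 0.428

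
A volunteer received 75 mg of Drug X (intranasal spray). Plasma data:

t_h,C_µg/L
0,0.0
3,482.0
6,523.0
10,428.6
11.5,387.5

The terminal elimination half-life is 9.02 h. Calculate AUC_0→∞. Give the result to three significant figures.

Trapezoidal AUC_0→11.5:
  [0→3]: (0.0+482.0)/2 × 3 = 723.0
  [3→6]: (482.0+523.0)/2 × 3 = 1507.5
  [6→10]: (523.0+428.6)/2 × 4 = 1903.2
  [10→11.5]: (428.6+387.5)/2 × 1.5 = 612.075
  Sum = 4745.775 µg/L·h
k_e = ln2 / t½ = 0.693147 / 9.02 = 0.0768 h^-1
Extrapolated tail: C_last / k_e = 387.5 / 0.0768 = 5045.573
AUC_0→∞ = 4745.775 + 5045.573 = 9791.348 µg/L·h

AUC = 9790 µg/L·h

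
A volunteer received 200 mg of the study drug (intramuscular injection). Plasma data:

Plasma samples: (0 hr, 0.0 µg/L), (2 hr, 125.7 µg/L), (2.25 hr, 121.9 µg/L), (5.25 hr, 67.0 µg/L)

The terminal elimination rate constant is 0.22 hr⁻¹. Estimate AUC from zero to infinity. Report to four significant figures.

AUC = 744.5 µg/L·hr

Trapezoidal AUC_0→5.25:
  [0→2]: (0.0+125.7)/2 × 2 = 125.7
  [2→2.25]: (125.7+121.9)/2 × 0.25 = 30.95
  [2.25→5.25]: (121.9+67.0)/2 × 3 = 283.35
  Sum = 440.0 µg/L·hr
Extrapolated tail: C_last / k_e = 67.0 / 0.22 = 304.545
AUC_0→∞ = 440.0 + 304.545 = 744.545 µg/L·hr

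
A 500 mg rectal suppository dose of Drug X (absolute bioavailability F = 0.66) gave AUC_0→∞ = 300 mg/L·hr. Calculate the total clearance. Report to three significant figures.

CL = 1.10 L/hr

CL = F × Dose / AUC_0→∞
   = 0.66 × 500 / 300 = 1.1 L/hr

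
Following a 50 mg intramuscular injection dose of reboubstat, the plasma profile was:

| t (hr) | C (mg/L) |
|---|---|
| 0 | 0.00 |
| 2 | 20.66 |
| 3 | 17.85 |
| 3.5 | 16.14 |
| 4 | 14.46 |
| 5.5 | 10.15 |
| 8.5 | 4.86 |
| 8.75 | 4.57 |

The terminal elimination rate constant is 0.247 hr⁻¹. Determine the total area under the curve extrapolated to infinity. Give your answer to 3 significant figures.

AUC = 117 mg/L·hr

Trapezoidal AUC_0→8.75:
  [0→2]: (0.00+20.66)/2 × 2 = 20.66
  [2→3]: (20.66+17.85)/2 × 1 = 19.255
  [3→3.5]: (17.85+16.14)/2 × 0.5 = 8.4975
  [3.5→4]: (16.14+14.46)/2 × 0.5 = 7.65
  [4→5.5]: (14.46+10.15)/2 × 1.5 = 18.4575
  [5.5→8.5]: (10.15+4.86)/2 × 3 = 22.515
  [8.5→8.75]: (4.86+4.57)/2 × 0.25 = 1.17875
  Sum = 98.21375 mg/L·hr
Extrapolated tail: C_last / k_e = 4.57 / 0.247 = 18.502
AUC_0→∞ = 98.21375 + 18.502 = 116.71575 mg/L·hr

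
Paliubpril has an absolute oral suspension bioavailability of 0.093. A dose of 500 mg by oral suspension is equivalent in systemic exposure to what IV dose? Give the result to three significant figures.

D_iv = 46.5 mg

Systemic exposure from an extravascular dose = F × D_ev, so the equivalent IV dose is F × D_ev.
D_iv = F × D_ev = 0.093 × 500 = 46.5 mg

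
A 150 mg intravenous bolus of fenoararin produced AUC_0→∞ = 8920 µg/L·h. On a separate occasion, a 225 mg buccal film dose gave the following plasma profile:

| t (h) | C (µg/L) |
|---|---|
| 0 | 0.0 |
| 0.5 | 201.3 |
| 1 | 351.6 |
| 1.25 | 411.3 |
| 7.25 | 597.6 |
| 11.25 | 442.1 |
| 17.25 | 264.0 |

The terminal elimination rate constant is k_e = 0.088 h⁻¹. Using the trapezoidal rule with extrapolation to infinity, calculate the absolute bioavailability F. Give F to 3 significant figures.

Trapezoidal AUC_0→17.25 (buccal film):
  [0→0.5]: (0.0+201.3)/2 × 0.5 = 50.325
  [0.5→1]: (201.3+351.6)/2 × 0.5 = 138.225
  [1→1.25]: (351.6+411.3)/2 × 0.25 = 95.3625
  [1.25→7.25]: (411.3+597.6)/2 × 6 = 3026.7
  [7.25→11.25]: (597.6+442.1)/2 × 4 = 2079.4
  [11.25→17.25]: (442.1+264.0)/2 × 6 = 2118.3
  Sum = 7508.3125 µg/L·h
Tail: C_last/k_e = 264.0/0.088 = 3000.000
AUC_0→∞ (buccal film) = 7508.3125 + 3000.000 = 10508.3125 µg/L·h
F = (AUC_ev/D_ev)/(AUC_iv/D_iv) = (10508.3125/225)/(8920/150) = 46.7036/59.4667 = 0.7854

F = 0.785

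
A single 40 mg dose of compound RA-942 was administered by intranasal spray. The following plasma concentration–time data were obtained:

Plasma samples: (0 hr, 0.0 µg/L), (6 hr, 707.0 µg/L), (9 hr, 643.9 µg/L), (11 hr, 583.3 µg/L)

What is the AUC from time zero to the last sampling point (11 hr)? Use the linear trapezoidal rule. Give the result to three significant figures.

AUC = 5370 µg/L·hr

Trapezoidal AUC_0→11:
  [0→6]: (0.0+707.0)/2 × 6 = 2121.0
  [6→9]: (707.0+643.9)/2 × 3 = 2026.35
  [9→11]: (643.9+583.3)/2 × 2 = 1227.2
  Sum = 5374.55 µg/L·hr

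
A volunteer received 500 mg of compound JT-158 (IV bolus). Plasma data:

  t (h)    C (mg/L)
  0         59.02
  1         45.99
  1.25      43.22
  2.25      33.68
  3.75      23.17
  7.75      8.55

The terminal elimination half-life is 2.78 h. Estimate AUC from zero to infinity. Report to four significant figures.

Trapezoidal AUC_0→7.75:
  [0→1]: (59.02+45.99)/2 × 1 = 52.505
  [1→1.25]: (45.99+43.22)/2 × 0.25 = 11.15125
  [1.25→2.25]: (43.22+33.68)/2 × 1 = 38.45
  [2.25→3.75]: (33.68+23.17)/2 × 1.5 = 42.6375
  [3.75→7.75]: (23.17+8.55)/2 × 4 = 63.44
  Sum = 208.18375 mg/L·h
k_e = ln2 / t½ = 0.693147 / 2.78 = 0.2493 h^-1
Extrapolated tail: C_last / k_e = 8.55 / 0.2493 = 34.296
AUC_0→∞ = 208.18375 + 34.296 = 242.47975 mg/L·h

AUC = 242.5 mg/L·h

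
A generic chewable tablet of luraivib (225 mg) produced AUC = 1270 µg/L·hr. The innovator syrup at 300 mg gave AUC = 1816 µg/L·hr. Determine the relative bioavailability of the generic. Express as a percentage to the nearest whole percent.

F_rel = (AUC_test/D_test) / (AUC_ref/D_ref)
      = (1270/225) / (1816/300)
      = 5.64444 / 6.05333 = 0.9325 = 93.25%

F_rel = 93%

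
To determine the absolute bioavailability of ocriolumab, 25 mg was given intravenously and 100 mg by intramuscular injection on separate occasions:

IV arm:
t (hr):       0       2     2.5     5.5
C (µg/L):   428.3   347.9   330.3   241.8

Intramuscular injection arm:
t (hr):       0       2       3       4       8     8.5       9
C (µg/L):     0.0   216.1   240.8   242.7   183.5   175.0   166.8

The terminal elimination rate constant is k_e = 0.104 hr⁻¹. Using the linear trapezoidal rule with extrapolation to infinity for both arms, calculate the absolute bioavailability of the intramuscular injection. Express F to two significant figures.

F = 0.20

Trapezoidal AUC_0→5.5 (IV):
  [0→2]: (428.3+347.9)/2 × 2 = 776.2
  [2→2.5]: (347.9+330.3)/2 × 0.5 = 169.55
  [2.5→5.5]: (330.3+241.8)/2 × 3 = 858.15
  Sum = 1803.9 µg/L·hr
IV tail: 241.8/0.104 = 2325.000; AUC_iv,0→∞ = 1803.9 + 2325.000 = 4128.9 µg/L·hr
Trapezoidal AUC_0→9 (intramuscular injection):
  [0→2]: (0.0+216.1)/2 × 2 = 216.1
  [2→3]: (216.1+240.8)/2 × 1 = 228.45
  [3→4]: (240.8+242.7)/2 × 1 = 241.75
  [4→8]: (242.7+183.5)/2 × 4 = 852.4
  [8→8.5]: (183.5+175.0)/2 × 0.5 = 89.625
  [8.5→9]: (175.0+166.8)/2 × 0.5 = 85.45
  Sum = 1713.775 µg/L·hr
intramuscular injection tail: 166.8/0.104 = 1603.846; AUC_ev,0→∞ = 1713.775 + 1603.846 = 3317.621 µg/L·hr
F = (AUC_ev/D_ev)/(AUC_iv/D_iv) = (3317.621/100)/(4128.9/25) = 33.17621/165.156 = 0.2009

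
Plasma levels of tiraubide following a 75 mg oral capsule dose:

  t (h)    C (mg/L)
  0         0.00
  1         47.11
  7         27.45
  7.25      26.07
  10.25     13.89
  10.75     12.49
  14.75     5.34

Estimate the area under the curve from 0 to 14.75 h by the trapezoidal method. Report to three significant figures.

AUC = 356 mg/L·h

Trapezoidal AUC_0→14.75:
  [0→1]: (0.00+47.11)/2 × 1 = 23.555
  [1→7]: (47.11+27.45)/2 × 6 = 223.68
  [7→7.25]: (27.45+26.07)/2 × 0.25 = 6.69
  [7.25→10.25]: (26.07+13.89)/2 × 3 = 59.94
  [10.25→10.75]: (13.89+12.49)/2 × 0.5 = 6.595
  [10.75→14.75]: (12.49+5.34)/2 × 4 = 35.66
  Sum = 356.12 mg/L·h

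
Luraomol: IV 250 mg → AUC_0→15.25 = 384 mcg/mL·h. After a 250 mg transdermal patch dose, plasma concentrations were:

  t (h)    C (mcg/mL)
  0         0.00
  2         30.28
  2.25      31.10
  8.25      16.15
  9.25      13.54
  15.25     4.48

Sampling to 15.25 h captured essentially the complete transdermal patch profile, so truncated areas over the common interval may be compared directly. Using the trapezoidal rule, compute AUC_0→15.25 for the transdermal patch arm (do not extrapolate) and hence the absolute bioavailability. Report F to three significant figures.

Trapezoidal AUC_0→15.25 (transdermal patch):
  [0→2]: (0.00+30.28)/2 × 2 = 30.28
  [2→2.25]: (30.28+31.10)/2 × 0.25 = 7.6725
  [2.25→8.25]: (31.10+16.15)/2 × 6 = 141.75
  [8.25→9.25]: (16.15+13.54)/2 × 1 = 14.845
  [9.25→15.25]: (13.54+4.48)/2 × 6 = 54.06
  Sum = 248.6075 mcg/mL·h
F = (AUC_ev/D_ev)/(AUC_iv/D_iv) = (248.6075/250)/(384/250) = 0.99443/1.536 = 0.6474

F = 0.647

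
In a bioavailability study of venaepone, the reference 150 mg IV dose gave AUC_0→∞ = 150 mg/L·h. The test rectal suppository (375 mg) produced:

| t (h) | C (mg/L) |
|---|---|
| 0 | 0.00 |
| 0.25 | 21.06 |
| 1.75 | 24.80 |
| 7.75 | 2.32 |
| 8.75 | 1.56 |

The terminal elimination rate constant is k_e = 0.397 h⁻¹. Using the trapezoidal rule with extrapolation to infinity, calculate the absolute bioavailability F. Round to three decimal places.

F = 0.331

Trapezoidal AUC_0→8.75 (rectal suppository):
  [0→0.25]: (0.00+21.06)/2 × 0.25 = 2.6325
  [0.25→1.75]: (21.06+24.80)/2 × 1.5 = 34.395
  [1.75→7.75]: (24.80+2.32)/2 × 6 = 81.36
  [7.75→8.75]: (2.32+1.56)/2 × 1 = 1.94
  Sum = 120.3275 mg/L·h
Tail: C_last/k_e = 1.56/0.397 = 3.929
AUC_0→∞ (rectal suppository) = 120.3275 + 3.929 = 124.2565 mg/L·h
F = (AUC_ev/D_ev)/(AUC_iv/D_iv) = (124.2565/375)/(150/150) = 0.331351/1 = 0.3314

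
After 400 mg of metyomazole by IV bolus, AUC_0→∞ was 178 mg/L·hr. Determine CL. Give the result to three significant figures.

CL = Dose_iv / AUC_0→∞
   = 400 / 178 = 2.24719 L/hr

CL = 2.25 L/hr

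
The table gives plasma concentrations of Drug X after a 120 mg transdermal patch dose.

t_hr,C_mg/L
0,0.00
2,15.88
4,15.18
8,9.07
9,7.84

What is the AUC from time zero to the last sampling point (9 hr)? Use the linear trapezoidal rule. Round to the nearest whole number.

Trapezoidal AUC_0→9:
  [0→2]: (0.00+15.88)/2 × 2 = 15.88
  [2→4]: (15.88+15.18)/2 × 2 = 31.06
  [4→8]: (15.18+9.07)/2 × 4 = 48.5
  [8→9]: (9.07+7.84)/2 × 1 = 8.455
  Sum = 103.895 mg/L·hr

AUC = 104 mg/L·hr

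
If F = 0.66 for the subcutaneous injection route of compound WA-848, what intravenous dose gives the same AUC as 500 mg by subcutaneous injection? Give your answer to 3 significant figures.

D_iv = 330 mg

Systemic exposure from an extravascular dose = F × D_ev, so the equivalent IV dose is F × D_ev.
D_iv = F × D_ev = 0.66 × 500 = 330 mg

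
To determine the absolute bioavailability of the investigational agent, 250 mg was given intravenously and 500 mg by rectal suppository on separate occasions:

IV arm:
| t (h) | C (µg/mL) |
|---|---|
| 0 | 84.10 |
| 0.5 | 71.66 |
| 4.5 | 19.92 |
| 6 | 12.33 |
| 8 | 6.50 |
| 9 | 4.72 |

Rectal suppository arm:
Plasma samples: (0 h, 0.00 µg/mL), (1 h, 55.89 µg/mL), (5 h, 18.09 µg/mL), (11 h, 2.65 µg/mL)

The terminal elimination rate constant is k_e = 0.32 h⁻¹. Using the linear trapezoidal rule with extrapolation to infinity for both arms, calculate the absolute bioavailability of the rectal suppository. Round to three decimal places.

F = 0.432

Trapezoidal AUC_0→9 (IV):
  [0→0.5]: (84.10+71.66)/2 × 0.5 = 38.94
  [0.5→4.5]: (71.66+19.92)/2 × 4 = 183.16
  [4.5→6]: (19.92+12.33)/2 × 1.5 = 24.1875
  [6→8]: (12.33+6.50)/2 × 2 = 18.83
  [8→9]: (6.50+4.72)/2 × 1 = 5.61
  Sum = 270.7275 µg/mL·h
IV tail: 4.72/0.32 = 14.750; AUC_iv,0→∞ = 270.7275 + 14.750 = 285.4775 µg/mL·h
Trapezoidal AUC_0→11 (rectal suppository):
  [0→1]: (0.00+55.89)/2 × 1 = 27.945
  [1→5]: (55.89+18.09)/2 × 4 = 147.96
  [5→11]: (18.09+2.65)/2 × 6 = 62.22
  Sum = 238.125 µg/mL·h
rectal suppository tail: 2.65/0.32 = 8.281; AUC_ev,0→∞ = 238.125 + 8.281 = 246.406 µg/mL·h
F = (AUC_ev/D_ev)/(AUC_iv/D_iv) = (246.406/500)/(285.4775/250) = 0.492812/1.14191 = 0.4316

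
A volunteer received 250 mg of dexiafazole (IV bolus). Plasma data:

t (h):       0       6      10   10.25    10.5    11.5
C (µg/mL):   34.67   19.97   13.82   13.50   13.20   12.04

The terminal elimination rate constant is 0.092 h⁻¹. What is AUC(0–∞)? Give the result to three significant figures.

Trapezoidal AUC_0→11.5:
  [0→6]: (34.67+19.97)/2 × 6 = 163.92
  [6→10]: (19.97+13.82)/2 × 4 = 67.58
  [10→10.25]: (13.82+13.50)/2 × 0.25 = 3.415
  [10.25→10.5]: (13.50+13.20)/2 × 0.25 = 3.3375
  [10.5→11.5]: (13.20+12.04)/2 × 1 = 12.62
  Sum = 250.8725 µg/mL·h
Extrapolated tail: C_last / k_e = 12.04 / 0.092 = 130.870
AUC_0→∞ = 250.8725 + 130.870 = 381.7425 µg/mL·h

AUC = 382 µg/mL·h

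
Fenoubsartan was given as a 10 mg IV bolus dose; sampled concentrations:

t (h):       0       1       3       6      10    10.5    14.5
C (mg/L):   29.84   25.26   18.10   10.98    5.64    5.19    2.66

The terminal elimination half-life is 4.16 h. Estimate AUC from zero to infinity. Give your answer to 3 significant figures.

AUC = 182 mg/L·h

Trapezoidal AUC_0→14.5:
  [0→1]: (29.84+25.26)/2 × 1 = 27.55
  [1→3]: (25.26+18.10)/2 × 2 = 43.36
  [3→6]: (18.10+10.98)/2 × 3 = 43.62
  [6→10]: (10.98+5.64)/2 × 4 = 33.24
  [10→10.5]: (5.64+5.19)/2 × 0.5 = 2.7075
  [10.5→14.5]: (5.19+2.66)/2 × 4 = 15.7
  Sum = 166.1775 mg/L·h
k_e = ln2 / t½ = 0.693147 / 4.16 = 0.1666 h^-1
Extrapolated tail: C_last / k_e = 2.66 / 0.1666 = 15.966
AUC_0→∞ = 166.1775 + 15.966 = 182.1435 mg/L·h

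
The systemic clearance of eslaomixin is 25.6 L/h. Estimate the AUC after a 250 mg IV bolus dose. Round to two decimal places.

AUC_0→∞ = Dose_iv / CL
        = 250 / 25.6 = 9.765625 mg/L·h

AUC = 9.77 mg/L·h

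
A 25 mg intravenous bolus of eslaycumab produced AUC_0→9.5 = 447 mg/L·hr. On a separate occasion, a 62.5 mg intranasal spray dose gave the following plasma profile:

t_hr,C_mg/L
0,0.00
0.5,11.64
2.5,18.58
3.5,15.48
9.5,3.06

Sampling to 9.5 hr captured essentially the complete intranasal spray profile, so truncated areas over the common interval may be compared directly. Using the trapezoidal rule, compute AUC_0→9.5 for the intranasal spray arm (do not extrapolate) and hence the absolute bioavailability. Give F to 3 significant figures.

Trapezoidal AUC_0→9.5 (intranasal spray):
  [0→0.5]: (0.00+11.64)/2 × 0.5 = 2.91
  [0.5→2.5]: (11.64+18.58)/2 × 2 = 30.22
  [2.5→3.5]: (18.58+15.48)/2 × 1 = 17.03
  [3.5→9.5]: (15.48+3.06)/2 × 6 = 55.62
  Sum = 105.78 mg/L·hr
F = (AUC_ev/D_ev)/(AUC_iv/D_iv) = (105.78/62.5)/(447/25) = 1.69248/17.88 = 0.0947

F = 0.0947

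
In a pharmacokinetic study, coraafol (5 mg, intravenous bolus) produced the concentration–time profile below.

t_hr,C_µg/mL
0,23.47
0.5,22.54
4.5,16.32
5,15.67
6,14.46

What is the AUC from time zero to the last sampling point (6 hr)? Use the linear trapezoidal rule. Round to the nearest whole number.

Trapezoidal AUC_0→6:
  [0→0.5]: (23.47+22.54)/2 × 0.5 = 11.5025
  [0.5→4.5]: (22.54+16.32)/2 × 4 = 77.72
  [4.5→5]: (16.32+15.67)/2 × 0.5 = 7.9975
  [5→6]: (15.67+14.46)/2 × 1 = 15.065
  Sum = 112.285 µg/mL·hr

AUC = 112 µg/mL·hr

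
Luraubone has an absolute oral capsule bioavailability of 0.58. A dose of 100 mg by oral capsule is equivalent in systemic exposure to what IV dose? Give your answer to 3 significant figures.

D_iv = 58.0 mg

Systemic exposure from an extravascular dose = F × D_ev, so the equivalent IV dose is F × D_ev.
D_iv = F × D_ev = 0.58 × 100 = 58 mg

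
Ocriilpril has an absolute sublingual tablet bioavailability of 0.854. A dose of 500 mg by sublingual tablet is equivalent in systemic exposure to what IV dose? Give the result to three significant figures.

Systemic exposure from an extravascular dose = F × D_ev, so the equivalent IV dose is F × D_ev.
D_iv = F × D_ev = 0.854 × 500 = 427 mg

D_iv = 427 mg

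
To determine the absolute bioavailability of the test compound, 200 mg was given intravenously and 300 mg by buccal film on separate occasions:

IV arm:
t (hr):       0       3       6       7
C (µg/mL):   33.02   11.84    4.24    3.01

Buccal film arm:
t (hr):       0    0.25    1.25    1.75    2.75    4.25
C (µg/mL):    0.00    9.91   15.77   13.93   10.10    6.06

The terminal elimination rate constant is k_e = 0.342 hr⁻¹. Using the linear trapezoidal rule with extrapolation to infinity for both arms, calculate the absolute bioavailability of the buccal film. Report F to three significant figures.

F = 0.407

Trapezoidal AUC_0→7 (IV):
  [0→3]: (33.02+11.84)/2 × 3 = 67.29
  [3→6]: (11.84+4.24)/2 × 3 = 24.12
  [6→7]: (4.24+3.01)/2 × 1 = 3.625
  Sum = 95.035 µg/mL·hr
IV tail: 3.01/0.342 = 8.801; AUC_iv,0→∞ = 95.035 + 8.801 = 103.836 µg/mL·hr
Trapezoidal AUC_0→4.25 (buccal film):
  [0→0.25]: (0.00+9.91)/2 × 0.25 = 1.23875
  [0.25→1.25]: (9.91+15.77)/2 × 1 = 12.84
  [1.25→1.75]: (15.77+13.93)/2 × 0.5 = 7.425
  [1.75→2.75]: (13.93+10.10)/2 × 1 = 12.015
  [2.75→4.25]: (10.10+6.06)/2 × 1.5 = 12.12
  Sum = 45.63875 µg/mL·hr
buccal film tail: 6.06/0.342 = 17.719; AUC_ev,0→∞ = 45.63875 + 17.719 = 63.35775 µg/mL·hr
F = (AUC_ev/D_ev)/(AUC_iv/D_iv) = (63.35775/300)/(103.836/200) = 0.2111925/0.51918 = 0.4068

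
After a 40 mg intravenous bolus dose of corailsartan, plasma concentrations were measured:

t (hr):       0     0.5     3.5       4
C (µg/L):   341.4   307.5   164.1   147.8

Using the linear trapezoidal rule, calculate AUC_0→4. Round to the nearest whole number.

Trapezoidal AUC_0→4:
  [0→0.5]: (341.4+307.5)/2 × 0.5 = 162.225
  [0.5→3.5]: (307.5+164.1)/2 × 3 = 707.4
  [3.5→4]: (164.1+147.8)/2 × 0.5 = 77.975
  Sum = 947.6 µg/L·hr

AUC = 948 µg/L·hr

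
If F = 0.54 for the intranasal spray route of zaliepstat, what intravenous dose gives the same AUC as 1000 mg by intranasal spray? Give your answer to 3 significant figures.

Systemic exposure from an extravascular dose = F × D_ev, so the equivalent IV dose is F × D_ev.
D_iv = F × D_ev = 0.54 × 1000 = 540 mg

D_iv = 540 mg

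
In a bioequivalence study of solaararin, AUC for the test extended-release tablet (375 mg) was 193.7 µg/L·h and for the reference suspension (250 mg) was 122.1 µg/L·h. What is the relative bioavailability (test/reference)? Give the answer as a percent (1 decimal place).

F_rel = (AUC_test/D_test) / (AUC_ref/D_ref)
      = (193.7/375) / (122.1/250)
      = 0.516533 / 0.4884 = 1.0576 = 105.76%

F_rel = 105.8%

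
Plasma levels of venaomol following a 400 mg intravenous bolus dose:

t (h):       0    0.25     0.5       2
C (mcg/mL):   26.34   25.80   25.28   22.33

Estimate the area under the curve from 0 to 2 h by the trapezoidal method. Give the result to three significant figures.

AUC = 48.6 mcg/mL·h

Trapezoidal AUC_0→2:
  [0→0.25]: (26.34+25.80)/2 × 0.25 = 6.5175
  [0.25→0.5]: (25.80+25.28)/2 × 0.25 = 6.385
  [0.5→2]: (25.28+22.33)/2 × 1.5 = 35.7075
  Sum = 48.61 mcg/mL·h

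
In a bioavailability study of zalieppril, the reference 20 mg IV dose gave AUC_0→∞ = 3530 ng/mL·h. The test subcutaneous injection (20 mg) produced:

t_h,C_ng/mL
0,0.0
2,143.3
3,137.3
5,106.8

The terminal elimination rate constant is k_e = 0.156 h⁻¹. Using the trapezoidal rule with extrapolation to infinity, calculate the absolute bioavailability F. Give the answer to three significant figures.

Trapezoidal AUC_0→5 (subcutaneous injection):
  [0→2]: (0.0+143.3)/2 × 2 = 143.3
  [2→3]: (143.3+137.3)/2 × 1 = 140.3
  [3→5]: (137.3+106.8)/2 × 2 = 244.1
  Sum = 527.7 ng/mL·h
Tail: C_last/k_e = 106.8/0.156 = 684.615
AUC_0→∞ (subcutaneous injection) = 527.7 + 684.615 = 1212.315 ng/mL·h
F = (AUC_ev/D_ev)/(AUC_iv/D_iv) = (1212.315/20)/(3530/20) = 60.61575/176.5 = 0.3434

F = 0.343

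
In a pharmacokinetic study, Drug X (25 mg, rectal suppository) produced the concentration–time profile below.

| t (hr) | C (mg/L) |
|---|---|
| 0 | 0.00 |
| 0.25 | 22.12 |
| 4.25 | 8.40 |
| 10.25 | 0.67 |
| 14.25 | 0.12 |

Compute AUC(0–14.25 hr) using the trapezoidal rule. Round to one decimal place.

Trapezoidal AUC_0→14.25:
  [0→0.25]: (0.00+22.12)/2 × 0.25 = 2.765
  [0.25→4.25]: (22.12+8.40)/2 × 4 = 61.04
  [4.25→10.25]: (8.40+0.67)/2 × 6 = 27.21
  [10.25→14.25]: (0.67+0.12)/2 × 4 = 1.58
  Sum = 92.595 mg/L·hr

AUC = 92.6 mg/L·hr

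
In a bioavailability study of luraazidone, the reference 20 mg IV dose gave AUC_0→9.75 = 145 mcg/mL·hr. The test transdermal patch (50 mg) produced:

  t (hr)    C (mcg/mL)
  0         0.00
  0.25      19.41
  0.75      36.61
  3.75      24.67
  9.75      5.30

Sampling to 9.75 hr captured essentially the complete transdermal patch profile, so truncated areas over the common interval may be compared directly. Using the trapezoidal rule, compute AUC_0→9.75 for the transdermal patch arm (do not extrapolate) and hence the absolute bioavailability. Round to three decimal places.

Trapezoidal AUC_0→9.75 (transdermal patch):
  [0→0.25]: (0.00+19.41)/2 × 0.25 = 2.42625
  [0.25→0.75]: (19.41+36.61)/2 × 0.5 = 14.005
  [0.75→3.75]: (36.61+24.67)/2 × 3 = 91.92
  [3.75→9.75]: (24.67+5.30)/2 × 6 = 89.91
  Sum = 198.26125 mcg/mL·hr
F = (AUC_ev/D_ev)/(AUC_iv/D_iv) = (198.26125/50)/(145/20) = 3.965225/7.25 = 0.5469

F = 0.547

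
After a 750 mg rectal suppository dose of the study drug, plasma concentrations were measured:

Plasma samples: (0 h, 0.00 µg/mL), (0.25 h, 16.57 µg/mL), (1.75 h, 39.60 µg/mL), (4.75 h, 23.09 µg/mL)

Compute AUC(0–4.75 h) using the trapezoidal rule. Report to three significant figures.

Trapezoidal AUC_0→4.75:
  [0→0.25]: (0.00+16.57)/2 × 0.25 = 2.07125
  [0.25→1.75]: (16.57+39.60)/2 × 1.5 = 42.1275
  [1.75→4.75]: (39.60+23.09)/2 × 3 = 94.035
  Sum = 138.23375 µg/mL·h

AUC = 138 µg/mL·h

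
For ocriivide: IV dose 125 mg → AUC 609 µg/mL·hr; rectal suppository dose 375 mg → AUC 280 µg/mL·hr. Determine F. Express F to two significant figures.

F = 0.15

F = (AUC_ev / D_ev) / (AUC_iv / D_iv)
  = (280/375) / (609/125)
  = 0.746667 / 4.872 = 0.1533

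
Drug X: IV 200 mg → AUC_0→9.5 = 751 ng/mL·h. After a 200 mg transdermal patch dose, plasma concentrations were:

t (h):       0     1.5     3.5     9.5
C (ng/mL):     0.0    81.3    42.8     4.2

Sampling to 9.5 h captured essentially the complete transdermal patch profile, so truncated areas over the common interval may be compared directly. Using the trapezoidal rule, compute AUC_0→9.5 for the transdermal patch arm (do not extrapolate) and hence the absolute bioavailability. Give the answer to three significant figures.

Trapezoidal AUC_0→9.5 (transdermal patch):
  [0→1.5]: (0.0+81.3)/2 × 1.5 = 60.975
  [1.5→3.5]: (81.3+42.8)/2 × 2 = 124.1
  [3.5→9.5]: (42.8+4.2)/2 × 6 = 141.0
  Sum = 326.075 ng/mL·h
F = (AUC_ev/D_ev)/(AUC_iv/D_iv) = (326.075/200)/(751/200) = 1.630375/3.755 = 0.4342

F = 0.434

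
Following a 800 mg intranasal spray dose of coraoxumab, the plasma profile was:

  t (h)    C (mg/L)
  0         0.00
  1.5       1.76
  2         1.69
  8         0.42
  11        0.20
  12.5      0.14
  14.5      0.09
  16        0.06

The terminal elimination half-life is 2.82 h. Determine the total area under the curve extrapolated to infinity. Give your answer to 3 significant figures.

Trapezoidal AUC_0→16:
  [0→1.5]: (0.00+1.76)/2 × 1.5 = 1.32
  [1.5→2]: (1.76+1.69)/2 × 0.5 = 0.8625
  [2→8]: (1.69+0.42)/2 × 6 = 6.33
  [8→11]: (0.42+0.20)/2 × 3 = 0.93
  [11→12.5]: (0.20+0.14)/2 × 1.5 = 0.255
  [12.5→14.5]: (0.14+0.09)/2 × 2 = 0.23
  [14.5→16]: (0.09+0.06)/2 × 1.5 = 0.1125
  Sum = 10.04 mg/L·h
k_e = ln2 / t½ = 0.693147 / 2.82 = 0.2458 h^-1
Extrapolated tail: C_last / k_e = 0.06 / 0.2458 = 0.244
AUC_0→∞ = 10.04 + 0.244 = 10.284 mg/L·h

AUC = 10.3 mg/L·h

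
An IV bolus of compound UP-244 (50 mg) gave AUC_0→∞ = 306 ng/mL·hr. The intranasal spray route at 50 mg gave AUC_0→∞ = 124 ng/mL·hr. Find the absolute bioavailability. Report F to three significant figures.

F = 0.405

F = (AUC_ev / D_ev) / (AUC_iv / D_iv)
  = (124/50) / (306/50)
  = 2.48 / 6.12 = 0.4052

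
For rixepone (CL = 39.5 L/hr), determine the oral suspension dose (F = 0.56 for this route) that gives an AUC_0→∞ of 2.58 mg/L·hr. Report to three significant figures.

Dose = 182 mg

Dose = CL × AUC_0→∞ / F
     = 39.5 × 2.58 / 0.56 = 181.982 mg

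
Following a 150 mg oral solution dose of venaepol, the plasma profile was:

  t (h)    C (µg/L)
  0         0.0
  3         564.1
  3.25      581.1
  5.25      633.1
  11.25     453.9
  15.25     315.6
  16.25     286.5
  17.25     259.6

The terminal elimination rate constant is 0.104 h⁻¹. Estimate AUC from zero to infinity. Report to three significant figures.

AUC = 10100 µg/L·h

Trapezoidal AUC_0→17.25:
  [0→3]: (0.0+564.1)/2 × 3 = 846.15
  [3→3.25]: (564.1+581.1)/2 × 0.25 = 143.15
  [3.25→5.25]: (581.1+633.1)/2 × 2 = 1214.2
  [5.25→11.25]: (633.1+453.9)/2 × 6 = 3261.0
  [11.25→15.25]: (453.9+315.6)/2 × 4 = 1539.0
  [15.25→16.25]: (315.6+286.5)/2 × 1 = 301.05
  [16.25→17.25]: (286.5+259.6)/2 × 1 = 273.05
  Sum = 7577.6 µg/L·h
Extrapolated tail: C_last / k_e = 259.6 / 0.104 = 2496.154
AUC_0→∞ = 7577.6 + 2496.154 = 10073.754 µg/L·h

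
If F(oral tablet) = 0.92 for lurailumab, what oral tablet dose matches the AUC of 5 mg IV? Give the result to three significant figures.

D_oral = 5.43 mg

For equal systemic exposure: F × D_ev = D_iv
D_ev = D_iv / F = 5 / 0.92 = 5.43478 mg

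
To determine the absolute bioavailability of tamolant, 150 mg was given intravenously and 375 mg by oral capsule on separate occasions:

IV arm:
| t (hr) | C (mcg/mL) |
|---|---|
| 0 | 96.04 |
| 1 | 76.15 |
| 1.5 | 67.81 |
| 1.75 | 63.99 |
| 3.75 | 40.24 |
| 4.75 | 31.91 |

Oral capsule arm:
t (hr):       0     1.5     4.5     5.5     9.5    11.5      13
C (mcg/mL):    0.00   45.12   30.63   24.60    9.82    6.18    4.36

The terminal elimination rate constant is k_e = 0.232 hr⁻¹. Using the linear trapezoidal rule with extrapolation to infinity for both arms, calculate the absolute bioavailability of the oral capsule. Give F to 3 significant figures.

Trapezoidal AUC_0→4.75 (IV):
  [0→1]: (96.04+76.15)/2 × 1 = 86.095
  [1→1.5]: (76.15+67.81)/2 × 0.5 = 35.99
  [1.5→1.75]: (67.81+63.99)/2 × 0.25 = 16.475
  [1.75→3.75]: (63.99+40.24)/2 × 2 = 104.23
  [3.75→4.75]: (40.24+31.91)/2 × 1 = 36.075
  Sum = 278.865 mcg/mL·hr
IV tail: 31.91/0.232 = 137.543; AUC_iv,0→∞ = 278.865 + 137.543 = 416.408 mcg/mL·hr
Trapezoidal AUC_0→13 (oral capsule):
  [0→1.5]: (0.00+45.12)/2 × 1.5 = 33.84
  [1.5→4.5]: (45.12+30.63)/2 × 3 = 113.625
  [4.5→5.5]: (30.63+24.60)/2 × 1 = 27.615
  [5.5→9.5]: (24.60+9.82)/2 × 4 = 68.84
  [9.5→11.5]: (9.82+6.18)/2 × 2 = 16.0
  [11.5→13]: (6.18+4.36)/2 × 1.5 = 7.905
  Sum = 267.825 mcg/mL·hr
oral capsule tail: 4.36/0.232 = 18.793; AUC_ev,0→∞ = 267.825 + 18.793 = 286.618 mcg/mL·hr
F = (AUC_ev/D_ev)/(AUC_iv/D_iv) = (286.618/375)/(416.408/150) = 0.764315/2.77605 = 0.2753

F = 0.275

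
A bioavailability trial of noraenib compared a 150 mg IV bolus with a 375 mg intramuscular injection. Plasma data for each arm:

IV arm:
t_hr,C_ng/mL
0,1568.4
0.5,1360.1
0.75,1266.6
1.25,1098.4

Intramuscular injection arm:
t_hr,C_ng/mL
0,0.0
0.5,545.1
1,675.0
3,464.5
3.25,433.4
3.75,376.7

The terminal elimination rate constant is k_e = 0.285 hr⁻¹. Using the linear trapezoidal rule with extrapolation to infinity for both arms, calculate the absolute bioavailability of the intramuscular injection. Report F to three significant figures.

F = 0.234

Trapezoidal AUC_0→1.25 (IV):
  [0→0.5]: (1568.4+1360.1)/2 × 0.5 = 732.125
  [0.5→0.75]: (1360.1+1266.6)/2 × 0.25 = 328.3375
  [0.75→1.25]: (1266.6+1098.4)/2 × 0.5 = 591.25
  Sum = 1651.7125 ng/mL·hr
IV tail: 1098.4/0.285 = 3854.035; AUC_iv,0→∞ = 1651.7125 + 3854.035 = 5505.7475 ng/mL·hr
Trapezoidal AUC_0→3.75 (intramuscular injection):
  [0→0.5]: (0.0+545.1)/2 × 0.5 = 136.275
  [0.5→1]: (545.1+675.0)/2 × 0.5 = 305.025
  [1→3]: (675.0+464.5)/2 × 2 = 1139.5
  [3→3.25]: (464.5+433.4)/2 × 0.25 = 112.2375
  [3.25→3.75]: (433.4+376.7)/2 × 0.5 = 202.525
  Sum = 1895.5625 ng/mL·hr
intramuscular injection tail: 376.7/0.285 = 1321.754; AUC_ev,0→∞ = 1895.5625 + 1321.754 = 3217.3165 ng/mL·hr
F = (AUC_ev/D_ev)/(AUC_iv/D_iv) = (3217.3165/375)/(5505.7475/150) = 8.57951/36.705 = 0.2337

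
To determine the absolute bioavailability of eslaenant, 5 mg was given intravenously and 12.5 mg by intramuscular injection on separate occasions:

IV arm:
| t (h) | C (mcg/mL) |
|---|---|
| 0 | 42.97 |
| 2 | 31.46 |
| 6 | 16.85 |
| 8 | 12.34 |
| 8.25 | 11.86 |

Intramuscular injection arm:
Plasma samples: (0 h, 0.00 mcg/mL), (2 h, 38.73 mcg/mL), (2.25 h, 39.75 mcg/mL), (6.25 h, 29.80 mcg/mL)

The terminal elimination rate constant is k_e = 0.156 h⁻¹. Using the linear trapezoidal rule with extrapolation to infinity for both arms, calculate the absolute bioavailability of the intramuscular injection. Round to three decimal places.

Trapezoidal AUC_0→8.25 (IV):
  [0→2]: (42.97+31.46)/2 × 2 = 74.43
  [2→6]: (31.46+16.85)/2 × 4 = 96.62
  [6→8]: (16.85+12.34)/2 × 2 = 29.19
  [8→8.25]: (12.34+11.86)/2 × 0.25 = 3.025
  Sum = 203.265 mcg/mL·h
IV tail: 11.86/0.156 = 76.026; AUC_iv,0→∞ = 203.265 + 76.026 = 279.291 mcg/mL·h
Trapezoidal AUC_0→6.25 (intramuscular injection):
  [0→2]: (0.00+38.73)/2 × 2 = 38.73
  [2→2.25]: (38.73+39.75)/2 × 0.25 = 9.81
  [2.25→6.25]: (39.75+29.80)/2 × 4 = 139.1
  Sum = 187.64 mcg/mL·h
intramuscular injection tail: 29.80/0.156 = 191.026; AUC_ev,0→∞ = 187.64 + 191.026 = 378.666 mcg/mL·h
F = (AUC_ev/D_ev)/(AUC_iv/D_iv) = (378.666/12.5)/(279.291/5) = 30.29328/55.8582 = 0.5423

F = 0.542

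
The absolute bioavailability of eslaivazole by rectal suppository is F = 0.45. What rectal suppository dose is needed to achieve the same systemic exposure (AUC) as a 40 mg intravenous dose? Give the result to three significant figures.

For equal systemic exposure: F × D_ev = D_iv
D_ev = D_iv / F = 40 / 0.45 = 88.8889 mg

D_rectal = 88.9 mg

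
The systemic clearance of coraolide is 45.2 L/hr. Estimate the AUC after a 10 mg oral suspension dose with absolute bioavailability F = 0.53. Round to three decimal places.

AUC_0→∞ = F × Dose / CL
        = 0.53 × 10 / 45.2 = 0.117257 mg/L·hr

AUC = 0.117 mg/L·hr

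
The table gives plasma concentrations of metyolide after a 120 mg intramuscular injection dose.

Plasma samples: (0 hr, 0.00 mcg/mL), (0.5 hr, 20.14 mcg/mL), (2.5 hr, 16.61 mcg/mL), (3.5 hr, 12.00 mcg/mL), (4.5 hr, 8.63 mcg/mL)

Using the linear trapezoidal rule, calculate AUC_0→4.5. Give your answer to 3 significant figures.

AUC = 66.4 mcg/mL·hr

Trapezoidal AUC_0→4.5:
  [0→0.5]: (0.00+20.14)/2 × 0.5 = 5.035
  [0.5→2.5]: (20.14+16.61)/2 × 2 = 36.75
  [2.5→3.5]: (16.61+12.00)/2 × 1 = 14.305
  [3.5→4.5]: (12.00+8.63)/2 × 1 = 10.315
  Sum = 66.405 mcg/mL·hr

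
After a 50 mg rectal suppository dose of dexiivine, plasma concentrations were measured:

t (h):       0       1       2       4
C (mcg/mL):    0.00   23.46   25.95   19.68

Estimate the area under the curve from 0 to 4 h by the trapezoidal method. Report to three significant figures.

Trapezoidal AUC_0→4:
  [0→1]: (0.00+23.46)/2 × 1 = 11.73
  [1→2]: (23.46+25.95)/2 × 1 = 24.705
  [2→4]: (25.95+19.68)/2 × 2 = 45.63
  Sum = 82.065 mcg/mL·h

AUC = 82.1 mcg/mL·h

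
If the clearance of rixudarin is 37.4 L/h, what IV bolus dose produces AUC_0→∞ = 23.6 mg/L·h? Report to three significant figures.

Dose_iv = CL × AUC_0→∞
     = 37.4 × 23.6 = 882.64 mg

Dose = 883 mg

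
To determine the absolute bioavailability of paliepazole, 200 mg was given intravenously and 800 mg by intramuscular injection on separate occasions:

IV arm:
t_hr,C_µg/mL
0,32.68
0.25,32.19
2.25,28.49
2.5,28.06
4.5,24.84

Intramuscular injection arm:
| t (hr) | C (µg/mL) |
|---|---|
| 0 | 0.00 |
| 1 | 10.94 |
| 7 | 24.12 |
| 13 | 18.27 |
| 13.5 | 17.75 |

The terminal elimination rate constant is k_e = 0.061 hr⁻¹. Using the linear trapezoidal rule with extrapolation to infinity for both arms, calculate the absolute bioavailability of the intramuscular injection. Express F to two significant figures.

Trapezoidal AUC_0→4.5 (IV):
  [0→0.25]: (32.68+32.19)/2 × 0.25 = 8.10875
  [0.25→2.25]: (32.19+28.49)/2 × 2 = 60.68
  [2.25→2.5]: (28.49+28.06)/2 × 0.25 = 7.06875
  [2.5→4.5]: (28.06+24.84)/2 × 2 = 52.9
  Sum = 128.7575 µg/mL·hr
IV tail: 24.84/0.061 = 407.213; AUC_iv,0→∞ = 128.7575 + 407.213 = 535.9705 µg/mL·hr
Trapezoidal AUC_0→13.5 (intramuscular injection):
  [0→1]: (0.00+10.94)/2 × 1 = 5.47
  [1→7]: (10.94+24.12)/2 × 6 = 105.18
  [7→13]: (24.12+18.27)/2 × 6 = 127.17
  [13→13.5]: (18.27+17.75)/2 × 0.5 = 9.005
  Sum = 246.825 µg/mL·hr
intramuscular injection tail: 17.75/0.061 = 290.984; AUC_ev,0→∞ = 246.825 + 290.984 = 537.809 µg/mL·hr
F = (AUC_ev/D_ev)/(AUC_iv/D_iv) = (537.809/800)/(535.9705/200) = 0.67226125/2.6798525 = 0.2509

F = 0.25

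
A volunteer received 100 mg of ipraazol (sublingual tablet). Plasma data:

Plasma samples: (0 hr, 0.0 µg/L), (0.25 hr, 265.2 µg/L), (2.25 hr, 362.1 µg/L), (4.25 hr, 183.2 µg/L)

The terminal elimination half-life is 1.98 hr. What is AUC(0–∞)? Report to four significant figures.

AUC = 1729 µg/L·hr

Trapezoidal AUC_0→4.25:
  [0→0.25]: (0.0+265.2)/2 × 0.25 = 33.15
  [0.25→2.25]: (265.2+362.1)/2 × 2 = 627.3
  [2.25→4.25]: (362.1+183.2)/2 × 2 = 545.3
  Sum = 1205.75 µg/L·hr
k_e = ln2 / t½ = 0.693147 / 1.98 = 0.3501 hr^-1
Extrapolated tail: C_last / k_e = 183.2 / 0.3501 = 523.279
AUC_0→∞ = 1205.75 + 523.279 = 1729.029 µg/L·hr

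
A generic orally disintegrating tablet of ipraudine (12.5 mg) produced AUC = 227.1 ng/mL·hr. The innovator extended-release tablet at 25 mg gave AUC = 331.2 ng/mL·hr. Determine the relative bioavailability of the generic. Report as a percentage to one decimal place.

F_rel = (AUC_test/D_test) / (AUC_ref/D_ref)
      = (227.1/12.5) / (331.2/25)
      = 18.168 / 13.248 = 1.3714 = 137.14%

F_rel = 137.1%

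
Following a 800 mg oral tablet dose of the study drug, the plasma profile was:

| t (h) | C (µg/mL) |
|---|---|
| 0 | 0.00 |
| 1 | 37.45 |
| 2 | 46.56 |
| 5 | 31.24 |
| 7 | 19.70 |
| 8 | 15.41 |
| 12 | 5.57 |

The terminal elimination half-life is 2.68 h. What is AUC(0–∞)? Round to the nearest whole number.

Trapezoidal AUC_0→12:
  [0→1]: (0.00+37.45)/2 × 1 = 18.725
  [1→2]: (37.45+46.56)/2 × 1 = 42.005
  [2→5]: (46.56+31.24)/2 × 3 = 116.7
  [5→7]: (31.24+19.70)/2 × 2 = 50.94
  [7→8]: (19.70+15.41)/2 × 1 = 17.555
  [8→12]: (15.41+5.57)/2 × 4 = 41.96
  Sum = 287.885 µg/mL·h
k_e = ln2 / t½ = 0.693147 / 2.68 = 0.2586 h^-1
Extrapolated tail: C_last / k_e = 5.57 / 0.2586 = 21.539
AUC_0→∞ = 287.885 + 21.539 = 309.424 µg/mL·h

AUC = 309 µg/mL·h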